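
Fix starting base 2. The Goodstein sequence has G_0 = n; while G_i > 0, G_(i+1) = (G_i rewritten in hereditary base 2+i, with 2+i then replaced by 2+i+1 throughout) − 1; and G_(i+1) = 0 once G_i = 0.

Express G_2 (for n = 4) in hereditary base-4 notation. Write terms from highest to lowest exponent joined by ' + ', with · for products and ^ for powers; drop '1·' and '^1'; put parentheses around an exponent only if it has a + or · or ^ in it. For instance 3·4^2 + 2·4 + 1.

2·4^2 + 2·4 + 1

4 —HB2→ 2^2 —bump→ 3^3 = 27 —(−1)→ 26
26 —HB3→ 2·3^2 + 2·3 + 2 —bump→ 2·4^2 + 2·4 + 2 = 42 —(−1)→ 41
41 —HB4→ 2·4^2 + 2·4 + 1 —bump→ 2·5^2 + 2·5 + 1 = 61 —(−1)→ 60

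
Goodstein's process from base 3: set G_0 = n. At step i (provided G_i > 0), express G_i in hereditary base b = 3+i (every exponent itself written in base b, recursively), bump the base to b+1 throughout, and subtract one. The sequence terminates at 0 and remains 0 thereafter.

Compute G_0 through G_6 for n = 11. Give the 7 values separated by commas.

G_0=11  [base 3] 3^2 + 2  →[3↦4]→  4^2 + 2 = 18  −1 ⇒ G_1=17
G_1=17  [base 4] 4^2 + 1  →[4↦5]→  5^2 + 1 = 26  −1 ⇒ G_2=25
G_2=25  [base 5] 5^2  →[5↦6]→  6^2 = 36  −1 ⇒ G_3=35
G_3=35  [base 6] 5·6 + 5  →[6↦7]→  5·7 + 5 = 40  −1 ⇒ G_4=39
G_4=39  [base 7] 5·7 + 4  →[7↦8]→  5·8 + 4 = 44  −1 ⇒ G_5=43
G_5=43  [base 8] 5·8 + 3  →[8↦9]→  5·9 + 3 = 48  −1 ⇒ G_6=47

11, 17, 25, 35, 39, 43, 47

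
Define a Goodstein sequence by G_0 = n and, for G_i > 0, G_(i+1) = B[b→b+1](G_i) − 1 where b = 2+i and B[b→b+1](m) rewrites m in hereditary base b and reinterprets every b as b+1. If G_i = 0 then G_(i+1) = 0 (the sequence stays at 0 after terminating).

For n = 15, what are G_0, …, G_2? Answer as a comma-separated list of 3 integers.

base 2: 15 = 2^(2 + 1) + 2^2 + 2 + 1; at 3: 3^(3 + 1) + 3^3 + 3 + 1 = 112; next = 111
base 3: 111 = 3^(3 + 1) + 3^3 + 3; at 4: 4^(4 + 1) + 4^4 + 4 = 1284; next = 1283

15, 111, 1283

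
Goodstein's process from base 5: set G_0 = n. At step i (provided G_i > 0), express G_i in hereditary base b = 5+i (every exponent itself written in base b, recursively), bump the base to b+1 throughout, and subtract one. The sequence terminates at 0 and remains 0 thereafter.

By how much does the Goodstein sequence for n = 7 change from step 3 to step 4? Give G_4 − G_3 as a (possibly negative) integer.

7 —HB5→ 5 + 2 —bump→ 6 + 2 = 8 —(−1)→ 7
7 —HB6→ 6 + 1 —bump→ 7 + 1 = 8 —(−1)→ 7
7 —HB7→ 7 —bump→ 8 = 8 —(−1)→ 7
7 —HB8→ 7 —bump→ 7 = 7 —(−1)→ 6

-1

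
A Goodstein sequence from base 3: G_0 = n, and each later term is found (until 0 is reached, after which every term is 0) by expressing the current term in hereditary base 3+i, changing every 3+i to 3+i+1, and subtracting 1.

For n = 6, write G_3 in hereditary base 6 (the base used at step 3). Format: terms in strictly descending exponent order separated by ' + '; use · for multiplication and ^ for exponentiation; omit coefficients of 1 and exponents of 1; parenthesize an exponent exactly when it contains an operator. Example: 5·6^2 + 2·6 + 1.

6 + 1

step 0: 6 = 2·3; sub 4 for 3: 2·4; = 8; G_1 = 8−1 = 7
step 1: 7 = 4 + 3; sub 5 for 4: 5 + 3; = 8; G_2 = 8−1 = 7
step 2: 7 = 5 + 2; sub 6 for 5: 6 + 2; = 8; G_3 = 8−1 = 7
step 3: 7 = 6 + 1; sub 7 for 6: 7 + 1; = 8; G_4 = 8−1 = 7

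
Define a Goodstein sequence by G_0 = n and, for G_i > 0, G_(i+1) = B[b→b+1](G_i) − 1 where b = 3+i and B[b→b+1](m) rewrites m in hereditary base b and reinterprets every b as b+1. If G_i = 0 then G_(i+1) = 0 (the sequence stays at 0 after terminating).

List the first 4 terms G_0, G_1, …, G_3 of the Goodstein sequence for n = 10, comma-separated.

10, 16, 24, 27

(0) 10|_3 = 3^2 + 1 ↦ 4^2 + 1|_4 = 17 ⇒ 16
(1) 16|_4 = 4^2 ↦ 5^2|_5 = 25 ⇒ 24
(2) 24|_5 = 4·5 + 4 ↦ 4·6 + 4|_6 = 28 ⇒ 27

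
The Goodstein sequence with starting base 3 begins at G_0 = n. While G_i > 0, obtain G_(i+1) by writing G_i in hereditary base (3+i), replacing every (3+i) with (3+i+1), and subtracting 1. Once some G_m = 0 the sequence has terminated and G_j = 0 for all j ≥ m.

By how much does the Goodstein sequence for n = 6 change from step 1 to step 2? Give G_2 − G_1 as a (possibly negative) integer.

6 —HB3→ 2·3 —bump→ 2·4 = 8 —(−1)→ 7
7 —HB4→ 4 + 3 —bump→ 5 + 3 = 8 —(−1)→ 7

0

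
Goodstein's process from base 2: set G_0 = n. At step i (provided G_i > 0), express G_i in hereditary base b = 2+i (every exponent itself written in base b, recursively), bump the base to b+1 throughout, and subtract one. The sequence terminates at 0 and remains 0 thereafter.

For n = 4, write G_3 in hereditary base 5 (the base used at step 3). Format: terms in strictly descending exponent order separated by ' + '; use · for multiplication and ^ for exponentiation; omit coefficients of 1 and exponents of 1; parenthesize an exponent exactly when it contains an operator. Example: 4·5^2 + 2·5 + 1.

2·5^2 + 2·5

i=0: 4 = 2^2 (b=2); 2→3: 3^3 = 27; 27−1 = 26
i=1: 26 = 2·3^2 + 2·3 + 2 (b=3); 3→4: 2·4^2 + 2·4 + 2 = 42; 42−1 = 41
i=2: 41 = 2·4^2 + 2·4 + 1 (b=4); 4→5: 2·5^2 + 2·5 + 1 = 61; 61−1 = 60
i=3: 60 = 2·5^2 + 2·5 (b=5); 5→6: 2·6^2 + 2·6 = 84; 84−1 = 83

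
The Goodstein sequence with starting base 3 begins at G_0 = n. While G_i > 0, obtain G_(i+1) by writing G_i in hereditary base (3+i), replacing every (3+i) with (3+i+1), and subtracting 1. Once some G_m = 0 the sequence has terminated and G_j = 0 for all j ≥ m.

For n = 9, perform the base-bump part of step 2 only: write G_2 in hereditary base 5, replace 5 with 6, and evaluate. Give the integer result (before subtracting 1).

20

G_0=9  [base 3] 3^2  →[3↦4]→  4^2 = 16  −1 ⇒ G_1=15
G_1=15  [base 4] 3·4 + 3  →[4↦5]→  3·5 + 3 = 18  −1 ⇒ G_2=17
G_2=17  [base 5] 3·5 + 2  →[5↦6]→  3·6 + 2 = 20  −1 ⇒ G_3=19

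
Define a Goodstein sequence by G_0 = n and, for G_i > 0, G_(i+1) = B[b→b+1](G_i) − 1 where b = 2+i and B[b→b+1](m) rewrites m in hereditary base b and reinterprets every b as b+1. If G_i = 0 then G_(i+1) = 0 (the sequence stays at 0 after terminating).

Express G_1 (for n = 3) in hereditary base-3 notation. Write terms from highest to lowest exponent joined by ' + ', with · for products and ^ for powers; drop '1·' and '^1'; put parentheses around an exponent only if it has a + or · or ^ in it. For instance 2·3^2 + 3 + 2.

3

3 —HB2→ 2 + 1 —bump→ 3 + 1 = 4 —(−1)→ 3
3 —HB3→ 3 —bump→ 4 = 4 —(−1)→ 3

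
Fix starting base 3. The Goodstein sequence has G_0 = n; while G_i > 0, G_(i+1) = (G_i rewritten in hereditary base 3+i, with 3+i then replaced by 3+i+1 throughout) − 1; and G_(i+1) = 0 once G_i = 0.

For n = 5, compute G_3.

step 0: 5 = 3 + 2; sub 4 for 3: 4 + 2; = 6; G_1 = 6−1 = 5
step 1: 5 = 4 + 1; sub 5 for 4: 5 + 1; = 6; G_2 = 6−1 = 5
step 2: 5 = 5; sub 6 for 5: 6; = 6; G_3 = 6−1 = 5
step 3: 5 = 5; sub 7 for 6: 5; = 5; G_4 = 5−1 = 4

5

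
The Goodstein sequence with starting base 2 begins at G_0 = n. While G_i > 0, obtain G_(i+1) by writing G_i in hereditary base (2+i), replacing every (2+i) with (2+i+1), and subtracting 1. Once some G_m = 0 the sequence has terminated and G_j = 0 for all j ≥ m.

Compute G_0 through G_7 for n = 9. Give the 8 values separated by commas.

9, 81, 1023, 9842, 140743, 2471826, 50333399, 1162263921

base 2: 9 = 2^(2 + 1) + 1; at 3: 3^(3 + 1) + 1 = 82; next = 81
base 3: 81 = 3^(3 + 1); at 4: 4^(4 + 1) = 1024; next = 1023
base 4: 1023 = 3·4^4 + 3·4^3 + 3·4^2 + 3·4 + 3; at 5: 3·5^5 + 3·5^3 + 3·5^2 + 3·5 + 3 = 9843; next = 9842
base 5: 9842 = 3·5^5 + 3·5^3 + 3·5^2 + 3·5 + 2; at 6: 3·6^6 + 3·6^3 + 3·6^2 + 3·6 + 2 = 140744; next = 140743
base 6: 140743 = 3·6^6 + 3·6^3 + 3·6^2 + 3·6 + 1; at 7: 3·7^7 + 3·7^3 + 3·7^2 + 3·7 + 1 = 2471827; next = 2471826
base 7: 2471826 = 3·7^7 + 3·7^3 + 3·7^2 + 3·7; at 8: 3·8^8 + 3·8^3 + 3·8^2 + 3·8 = 50333400; next = 50333399
base 8: 50333399 = 3·8^8 + 3·8^3 + 3·8^2 + 2·8 + 7; at 9: 3·9^9 + 3·9^3 + 3·9^2 + 2·9 + 7 = 1162263922; next = 1162263921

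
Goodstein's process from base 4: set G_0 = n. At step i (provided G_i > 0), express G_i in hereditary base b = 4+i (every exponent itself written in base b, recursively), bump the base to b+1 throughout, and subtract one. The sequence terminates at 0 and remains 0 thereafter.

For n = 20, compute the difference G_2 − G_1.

10

(0) 20|_4 = 4^2 + 4 ↦ 5^2 + 5|_5 = 30 ⇒ 29
(1) 29|_5 = 5^2 + 4 ↦ 6^2 + 4|_6 = 40 ⇒ 39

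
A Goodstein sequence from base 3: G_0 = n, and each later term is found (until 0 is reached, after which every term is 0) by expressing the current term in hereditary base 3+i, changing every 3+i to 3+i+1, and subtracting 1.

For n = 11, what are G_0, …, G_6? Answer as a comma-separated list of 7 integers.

11 —HB3→ 3^2 + 2 —bump→ 4^2 + 2 = 18 —(−1)→ 17
17 —HB4→ 4^2 + 1 —bump→ 5^2 + 1 = 26 —(−1)→ 25
25 —HB5→ 5^2 —bump→ 6^2 = 36 —(−1)→ 35
35 —HB6→ 5·6 + 5 —bump→ 5·7 + 5 = 40 —(−1)→ 39
39 —HB7→ 5·7 + 4 —bump→ 5·8 + 4 = 44 —(−1)→ 43
43 —HB8→ 5·8 + 3 —bump→ 5·9 + 3 = 48 —(−1)→ 47

11, 17, 25, 35, 39, 43, 47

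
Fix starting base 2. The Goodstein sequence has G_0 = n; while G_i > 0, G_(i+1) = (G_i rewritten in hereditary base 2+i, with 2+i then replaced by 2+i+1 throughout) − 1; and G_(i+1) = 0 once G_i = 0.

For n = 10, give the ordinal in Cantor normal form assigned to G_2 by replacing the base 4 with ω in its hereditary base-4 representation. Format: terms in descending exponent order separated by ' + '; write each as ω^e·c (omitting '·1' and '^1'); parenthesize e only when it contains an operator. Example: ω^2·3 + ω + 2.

step 0: 10 = 2^(2 + 1) + 2; sub 3 for 2: 3^(3 + 1) + 3; = 84; G_1 = 84−1 = 83
step 1: 83 = 3^(3 + 1) + 2; sub 4 for 3: 4^(4 + 1) + 2; = 1026; G_2 = 1026−1 = 1025

ω^(ω + 1) + 1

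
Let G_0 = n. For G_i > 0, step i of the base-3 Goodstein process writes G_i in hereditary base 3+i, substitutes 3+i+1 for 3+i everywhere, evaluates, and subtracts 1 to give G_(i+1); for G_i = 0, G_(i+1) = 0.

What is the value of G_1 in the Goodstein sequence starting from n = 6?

[0] 6 ≡ 2·3 (base 3). Lift 4: 8. −1: 7.
[1] 7 ≡ 4 + 3 (base 4). Lift 5: 8. −1: 7.

7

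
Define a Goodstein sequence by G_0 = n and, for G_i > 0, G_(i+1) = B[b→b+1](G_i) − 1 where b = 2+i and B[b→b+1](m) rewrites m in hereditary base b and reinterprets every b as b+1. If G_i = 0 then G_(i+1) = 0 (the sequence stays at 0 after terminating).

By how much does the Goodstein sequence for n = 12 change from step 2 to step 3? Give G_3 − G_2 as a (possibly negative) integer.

G_0=12  [base 2] 2^(2 + 1) + 2^2  →[2↦3]→  3^(3 + 1) + 3^3 = 108  −1 ⇒ G_1=107
G_1=107  [base 3] 3^(3 + 1) + 2·3^2 + 2·3 + 2  →[3↦4]→  4^(4 + 1) + 2·4^2 + 2·4 + 2 = 1066  −1 ⇒ G_2=1065
G_2=1065  [base 4] 4^(4 + 1) + 2·4^2 + 2·4 + 1  →[4↦5]→  5^(5 + 1) + 2·5^2 + 2·5 + 1 = 15686  −1 ⇒ G_3=15685

14620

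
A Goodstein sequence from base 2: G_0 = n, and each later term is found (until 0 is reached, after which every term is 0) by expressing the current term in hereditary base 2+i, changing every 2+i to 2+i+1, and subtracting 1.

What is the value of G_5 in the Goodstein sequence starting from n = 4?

109

G_0=4  [base 2] 2^2  →[2↦3]→  3^3 = 27  −1 ⇒ G_1=26
G_1=26  [base 3] 2·3^2 + 2·3 + 2  →[3↦4]→  2·4^2 + 2·4 + 2 = 42  −1 ⇒ G_2=41
G_2=41  [base 4] 2·4^2 + 2·4 + 1  →[4↦5]→  2·5^2 + 2·5 + 1 = 61  −1 ⇒ G_3=60
G_3=60  [base 5] 2·5^2 + 2·5  →[5↦6]→  2·6^2 + 2·6 = 84  −1 ⇒ G_4=83
G_4=83  [base 6] 2·6^2 + 6 + 5  →[6↦7]→  2·7^2 + 7 + 5 = 110  −1 ⇒ G_5=109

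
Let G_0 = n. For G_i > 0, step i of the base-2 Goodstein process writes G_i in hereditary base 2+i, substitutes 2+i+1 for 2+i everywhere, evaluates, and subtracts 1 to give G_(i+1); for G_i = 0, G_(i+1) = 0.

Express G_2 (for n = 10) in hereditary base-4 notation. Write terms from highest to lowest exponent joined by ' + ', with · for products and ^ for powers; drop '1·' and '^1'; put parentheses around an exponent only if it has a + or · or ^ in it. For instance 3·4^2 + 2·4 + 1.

G_0 = 10. HB_2(10) = 2^(2 + 1) + 2. Bump = 84. G_1 = 83.
G_1 = 83. HB_3(83) = 3^(3 + 1) + 2. Bump = 1026. G_2 = 1025.
G_2 = 1025. HB_4(1025) = 4^(4 + 1) + 1. Bump = 15626. G_3 = 15625.

4^(4 + 1) + 1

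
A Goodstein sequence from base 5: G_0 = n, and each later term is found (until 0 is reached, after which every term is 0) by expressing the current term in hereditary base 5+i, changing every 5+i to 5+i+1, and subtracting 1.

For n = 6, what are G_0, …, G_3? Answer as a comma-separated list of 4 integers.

step 0: 6 = 5 + 1; sub 6 for 5: 6 + 1; = 7; G_1 = 7−1 = 6
step 1: 6 = 6; sub 7 for 6: 7; = 7; G_2 = 7−1 = 6
step 2: 6 = 6; sub 8 for 7: 6; = 6; G_3 = 6−1 = 5

6, 6, 6, 5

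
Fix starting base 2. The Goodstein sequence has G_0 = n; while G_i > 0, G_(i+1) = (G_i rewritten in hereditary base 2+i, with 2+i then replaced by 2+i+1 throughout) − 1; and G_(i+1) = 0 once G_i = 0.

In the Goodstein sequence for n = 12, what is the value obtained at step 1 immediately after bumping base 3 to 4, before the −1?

1066

[0] 12 ≡ 2^(2 + 1) + 2^2 (base 2). Lift 3: 108. −1: 107.
[1] 107 ≡ 3^(3 + 1) + 2·3^2 + 2·3 + 2 (base 3). Lift 4: 1066. −1: 1065.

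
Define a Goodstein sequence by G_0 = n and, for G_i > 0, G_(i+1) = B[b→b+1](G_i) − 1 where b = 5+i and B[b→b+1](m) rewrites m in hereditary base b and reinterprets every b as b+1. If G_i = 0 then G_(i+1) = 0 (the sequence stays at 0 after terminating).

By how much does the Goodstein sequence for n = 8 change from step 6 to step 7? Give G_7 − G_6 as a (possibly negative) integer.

-1

step 0: 8 = 5 + 3; sub 6 for 5: 6 + 3; = 9; G_1 = 9−1 = 8
step 1: 8 = 6 + 2; sub 7 for 6: 7 + 2; = 9; G_2 = 9−1 = 8
step 2: 8 = 7 + 1; sub 8 for 7: 8 + 1; = 9; G_3 = 9−1 = 8
step 3: 8 = 8; sub 9 for 8: 9; = 9; G_4 = 9−1 = 8
step 4: 8 = 8; sub 10 for 9: 8; = 8; G_5 = 8−1 = 7
step 5: 7 = 7; sub 11 for 10: 7; = 7; G_6 = 7−1 = 6
step 6: 6 = 6; sub 12 for 11: 6; = 6; G_7 = 6−1 = 5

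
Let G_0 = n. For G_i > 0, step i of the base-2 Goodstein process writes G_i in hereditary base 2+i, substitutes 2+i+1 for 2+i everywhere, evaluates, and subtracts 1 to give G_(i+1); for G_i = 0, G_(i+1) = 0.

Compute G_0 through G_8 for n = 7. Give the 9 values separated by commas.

G_0 = 7. HB_2(7) = 2^2 + 2 + 1. Bump = 31. G_1 = 30.
G_1 = 30. HB_3(30) = 3^3 + 3. Bump = 260. G_2 = 259.
G_2 = 259. HB_4(259) = 4^4 + 3. Bump = 3128. G_3 = 3127.
G_3 = 3127. HB_5(3127) = 5^5 + 2. Bump = 46658. G_4 = 46657.
G_4 = 46657. HB_6(46657) = 6^6 + 1. Bump = 823544. G_5 = 823543.
G_5 = 823543. HB_7(823543) = 7^7. Bump = 16777216. G_6 = 16777215.
G_6 = 16777215. HB_8(16777215) = 7·8^7 + 7·8^6 + 7·8^5 + 7·8^4 + 7·8^3 + 7·8^2 + 7·8 + 7. Bump = 37665880. G_7 = 37665879.
G_7 = 37665879. HB_9(37665879) = 7·9^7 + 7·9^6 + 7·9^5 + 7·9^4 + 7·9^3 + 7·9^2 + 7·9 + 6. Bump = 77777776. G_8 = 77777775.

7, 30, 259, 3127, 46657, 823543, 16777215, 37665879, 77777775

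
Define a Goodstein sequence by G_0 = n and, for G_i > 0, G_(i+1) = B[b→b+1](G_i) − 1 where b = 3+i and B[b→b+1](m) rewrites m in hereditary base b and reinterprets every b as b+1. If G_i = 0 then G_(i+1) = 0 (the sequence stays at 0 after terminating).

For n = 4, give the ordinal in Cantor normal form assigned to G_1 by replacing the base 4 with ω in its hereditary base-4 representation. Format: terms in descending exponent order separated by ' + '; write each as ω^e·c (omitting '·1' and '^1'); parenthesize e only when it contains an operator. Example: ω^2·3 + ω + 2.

4 —HB3→ 3 + 1 —bump→ 4 + 1 = 5 —(−1)→ 4
4 —HB4→ 4 —bump→ 5 = 5 —(−1)→ 4

ω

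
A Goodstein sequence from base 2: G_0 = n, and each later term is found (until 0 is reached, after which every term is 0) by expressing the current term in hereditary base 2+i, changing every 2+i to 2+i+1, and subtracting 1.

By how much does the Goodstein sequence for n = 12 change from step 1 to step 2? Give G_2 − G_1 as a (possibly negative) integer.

step 0: 12 = 2^(2 + 1) + 2^2; sub 3 for 2: 3^(3 + 1) + 3^3; = 108; G_1 = 108−1 = 107
step 1: 107 = 3^(3 + 1) + 2·3^2 + 2·3 + 2; sub 4 for 3: 4^(4 + 1) + 2·4^2 + 2·4 + 2; = 1066; G_2 = 1066−1 = 1065

958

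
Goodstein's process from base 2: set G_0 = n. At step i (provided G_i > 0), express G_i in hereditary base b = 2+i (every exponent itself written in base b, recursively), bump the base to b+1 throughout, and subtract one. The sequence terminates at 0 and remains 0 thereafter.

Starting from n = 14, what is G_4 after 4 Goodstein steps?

326591

G_0=14  [base 2] 2^(2 + 1) + 2^2 + 2  →[2↦3]→  3^(3 + 1) + 3^3 + 3 = 111  −1 ⇒ G_1=110
G_1=110  [base 3] 3^(3 + 1) + 3^3 + 2  →[3↦4]→  4^(4 + 1) + 4^4 + 2 = 1282  −1 ⇒ G_2=1281
G_2=1281  [base 4] 4^(4 + 1) + 4^4 + 1  →[4↦5]→  5^(5 + 1) + 5^5 + 1 = 18751  −1 ⇒ G_3=18750
G_3=18750  [base 5] 5^(5 + 1) + 5^5  →[5↦6]→  6^(6 + 1) + 6^6 = 326592  −1 ⇒ G_4=326591
G_4=326591  [base 6] 6^(6 + 1) + 5·6^5 + 5·6^4 + 5·6^3 + 5·6^2 + 5·6 + 5  →[6↦7]→  7^(7 + 1) + 5·7^5 + 5·7^4 + 5·7^3 + 5·7^2 + 5·7 + 5 = 5862841  −1 ⇒ G_5=5862840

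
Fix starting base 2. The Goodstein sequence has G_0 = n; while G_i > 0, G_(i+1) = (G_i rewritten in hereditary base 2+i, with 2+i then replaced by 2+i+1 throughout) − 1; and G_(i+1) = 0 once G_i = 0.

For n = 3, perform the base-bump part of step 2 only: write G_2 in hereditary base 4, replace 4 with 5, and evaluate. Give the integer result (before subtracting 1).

(0) 3|_2 = 2 + 1 ↦ 3 + 1|_3 = 4 ⇒ 3
(1) 3|_3 = 3 ↦ 4|_4 = 4 ⇒ 3
(2) 3|_4 = 3 ↦ 3|_5 = 3 ⇒ 2

3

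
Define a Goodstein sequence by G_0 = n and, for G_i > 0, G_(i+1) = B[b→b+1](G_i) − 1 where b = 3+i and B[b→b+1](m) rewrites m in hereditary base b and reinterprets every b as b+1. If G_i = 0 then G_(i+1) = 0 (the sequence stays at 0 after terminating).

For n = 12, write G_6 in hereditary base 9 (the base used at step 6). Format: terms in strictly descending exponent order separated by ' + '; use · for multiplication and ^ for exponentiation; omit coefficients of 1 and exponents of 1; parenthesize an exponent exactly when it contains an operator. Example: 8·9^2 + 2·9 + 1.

7·9 + 6

12 —HB3→ 3^2 + 3 —bump→ 4^2 + 4 = 20 —(−1)→ 19
19 —HB4→ 4^2 + 3 —bump→ 5^2 + 3 = 28 —(−1)→ 27
27 —HB5→ 5^2 + 2 —bump→ 6^2 + 2 = 38 —(−1)→ 37
37 —HB6→ 6^2 + 1 —bump→ 7^2 + 1 = 50 —(−1)→ 49
49 —HB7→ 7^2 —bump→ 8^2 = 64 —(−1)→ 63
63 —HB8→ 7·8 + 7 —bump→ 7·9 + 7 = 70 —(−1)→ 69
69 —HB9→ 7·9 + 6 —bump→ 7·10 + 6 = 76 —(−1)→ 75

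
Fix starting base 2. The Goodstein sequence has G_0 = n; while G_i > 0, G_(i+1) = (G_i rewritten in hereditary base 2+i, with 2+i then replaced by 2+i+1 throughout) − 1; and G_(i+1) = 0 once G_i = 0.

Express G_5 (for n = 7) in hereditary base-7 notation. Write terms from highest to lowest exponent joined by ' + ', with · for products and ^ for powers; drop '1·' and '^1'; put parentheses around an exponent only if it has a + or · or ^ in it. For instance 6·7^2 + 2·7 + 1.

7^7

7 —HB2→ 2^2 + 2 + 1 —bump→ 3^3 + 3 + 1 = 31 —(−1)→ 30
30 —HB3→ 3^3 + 3 —bump→ 4^4 + 4 = 260 —(−1)→ 259
259 —HB4→ 4^4 + 3 —bump→ 5^5 + 3 = 3128 —(−1)→ 3127
3127 —HB5→ 5^5 + 2 —bump→ 6^6 + 2 = 46658 —(−1)→ 46657
46657 —HB6→ 6^6 + 1 —bump→ 7^7 + 1 = 823544 —(−1)→ 823543
823543 —HB7→ 7^7 —bump→ 8^8 = 16777216 —(−1)→ 16777215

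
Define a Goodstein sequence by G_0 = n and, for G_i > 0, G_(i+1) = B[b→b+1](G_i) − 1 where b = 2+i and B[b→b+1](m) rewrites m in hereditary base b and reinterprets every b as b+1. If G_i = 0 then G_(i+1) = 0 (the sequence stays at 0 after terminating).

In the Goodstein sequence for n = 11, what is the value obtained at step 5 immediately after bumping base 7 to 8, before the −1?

134217728

G_0=11  [base 2] 2^(2 + 1) + 2 + 1  →[2↦3]→  3^(3 + 1) + 3 + 1 = 85  −1 ⇒ G_1=84
G_1=84  [base 3] 3^(3 + 1) + 3  →[3↦4]→  4^(4 + 1) + 4 = 1028  −1 ⇒ G_2=1027
G_2=1027  [base 4] 4^(4 + 1) + 3  →[4↦5]→  5^(5 + 1) + 3 = 15628  −1 ⇒ G_3=15627
G_3=15627  [base 5] 5^(5 + 1) + 2  →[5↦6]→  6^(6 + 1) + 2 = 279938  −1 ⇒ G_4=279937
G_4=279937  [base 6] 6^(6 + 1) + 1  →[6↦7]→  7^(7 + 1) + 1 = 5764802  −1 ⇒ G_5=5764801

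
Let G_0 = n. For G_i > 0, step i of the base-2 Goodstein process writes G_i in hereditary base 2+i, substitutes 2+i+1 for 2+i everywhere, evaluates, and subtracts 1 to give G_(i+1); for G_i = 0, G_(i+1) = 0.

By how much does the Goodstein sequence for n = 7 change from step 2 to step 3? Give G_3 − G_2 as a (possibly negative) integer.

2868

[0] 7 ≡ 2^2 + 2 + 1 (base 2). Lift 3: 31. −1: 30.
[1] 30 ≡ 3^3 + 3 (base 3). Lift 4: 260. −1: 259.
[2] 259 ≡ 4^4 + 3 (base 4). Lift 5: 3128. −1: 3127.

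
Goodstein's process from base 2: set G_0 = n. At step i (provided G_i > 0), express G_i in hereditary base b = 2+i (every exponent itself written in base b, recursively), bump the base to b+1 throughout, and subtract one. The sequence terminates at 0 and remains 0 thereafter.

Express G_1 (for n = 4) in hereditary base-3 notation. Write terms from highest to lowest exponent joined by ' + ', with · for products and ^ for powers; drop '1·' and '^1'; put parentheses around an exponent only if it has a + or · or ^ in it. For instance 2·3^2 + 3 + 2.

[0] 4 ≡ 2^2 (base 2). Lift 3: 27. −1: 26.
[1] 26 ≡ 2·3^2 + 2·3 + 2 (base 3). Lift 4: 42. −1: 41.

2·3^2 + 2·3 + 2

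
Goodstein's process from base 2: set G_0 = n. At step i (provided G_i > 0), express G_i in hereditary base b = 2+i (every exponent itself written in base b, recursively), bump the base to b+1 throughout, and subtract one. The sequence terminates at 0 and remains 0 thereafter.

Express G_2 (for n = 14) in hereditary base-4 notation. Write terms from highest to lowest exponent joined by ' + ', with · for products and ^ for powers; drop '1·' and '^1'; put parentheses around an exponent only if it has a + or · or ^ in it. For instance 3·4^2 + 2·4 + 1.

4^(4 + 1) + 4^4 + 1

base 2: 14 = 2^(2 + 1) + 2^2 + 2; at 3: 3^(3 + 1) + 3^3 + 3 = 111; next = 110
base 3: 110 = 3^(3 + 1) + 3^3 + 2; at 4: 4^(4 + 1) + 4^4 + 2 = 1282; next = 1281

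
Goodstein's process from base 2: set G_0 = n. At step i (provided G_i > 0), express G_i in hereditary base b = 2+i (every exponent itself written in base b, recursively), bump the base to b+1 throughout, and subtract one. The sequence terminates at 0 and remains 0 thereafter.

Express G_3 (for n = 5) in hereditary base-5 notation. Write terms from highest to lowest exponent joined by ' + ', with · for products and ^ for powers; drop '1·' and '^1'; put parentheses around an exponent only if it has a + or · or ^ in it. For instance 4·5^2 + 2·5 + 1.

3·5^3 + 3·5^2 + 3·5 + 2

base 2: 5 = 2^2 + 1; at 3: 3^3 + 1 = 28; next = 27
base 3: 27 = 3^3; at 4: 4^4 = 256; next = 255
base 4: 255 = 3·4^3 + 3·4^2 + 3·4 + 3; at 5: 3·5^3 + 3·5^2 + 3·5 + 3 = 468; next = 467
base 5: 467 = 3·5^3 + 3·5^2 + 3·5 + 2; at 6: 3·6^3 + 3·6^2 + 3·6 + 2 = 776; next = 775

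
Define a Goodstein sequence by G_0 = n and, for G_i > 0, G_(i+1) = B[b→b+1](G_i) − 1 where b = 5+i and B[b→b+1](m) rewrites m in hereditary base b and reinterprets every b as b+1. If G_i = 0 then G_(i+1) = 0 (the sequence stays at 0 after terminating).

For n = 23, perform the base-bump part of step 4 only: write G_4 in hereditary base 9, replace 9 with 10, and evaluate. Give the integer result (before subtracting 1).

23 —HB5→ 4·5 + 3 —bump→ 4·6 + 3 = 27 —(−1)→ 26
26 —HB6→ 4·6 + 2 —bump→ 4·7 + 2 = 30 —(−1)→ 29
29 —HB7→ 4·7 + 1 —bump→ 4·8 + 1 = 33 —(−1)→ 32
32 —HB8→ 4·8 —bump→ 4·9 = 36 —(−1)→ 35
35 —HB9→ 3·9 + 8 —bump→ 3·10 + 8 = 38 —(−1)→ 37

38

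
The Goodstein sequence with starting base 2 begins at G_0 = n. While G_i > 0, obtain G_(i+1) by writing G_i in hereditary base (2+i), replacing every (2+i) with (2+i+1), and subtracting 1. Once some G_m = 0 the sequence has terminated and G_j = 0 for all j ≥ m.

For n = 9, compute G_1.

81

9 —HB2→ 2^(2 + 1) + 1 —bump→ 3^(3 + 1) + 1 = 82 —(−1)→ 81
81 —HB3→ 3^(3 + 1) —bump→ 4^(4 + 1) = 1024 —(−1)→ 1023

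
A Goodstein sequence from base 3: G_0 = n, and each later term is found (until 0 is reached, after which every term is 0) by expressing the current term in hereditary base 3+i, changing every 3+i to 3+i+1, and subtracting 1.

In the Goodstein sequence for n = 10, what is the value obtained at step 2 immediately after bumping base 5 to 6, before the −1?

28

base 3: 10 = 3^2 + 1; at 4: 4^2 + 1 = 17; next = 16
base 4: 16 = 4^2; at 5: 5^2 = 25; next = 24
base 5: 24 = 4·5 + 4; at 6: 4·6 + 4 = 28; next = 27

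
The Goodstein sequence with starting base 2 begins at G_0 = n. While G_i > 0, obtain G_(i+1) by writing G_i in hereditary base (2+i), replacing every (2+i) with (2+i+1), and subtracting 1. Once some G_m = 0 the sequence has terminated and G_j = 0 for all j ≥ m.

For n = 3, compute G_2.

3

G_0=3  [base 2] 2 + 1  →[2↦3]→  3 + 1 = 4  −1 ⇒ G_1=3
G_1=3  [base 3] 3  →[3↦4]→  4 = 4  −1 ⇒ G_2=3
G_2=3  [base 4] 3  →[4↦5]→  3 = 3  −1 ⇒ G_3=2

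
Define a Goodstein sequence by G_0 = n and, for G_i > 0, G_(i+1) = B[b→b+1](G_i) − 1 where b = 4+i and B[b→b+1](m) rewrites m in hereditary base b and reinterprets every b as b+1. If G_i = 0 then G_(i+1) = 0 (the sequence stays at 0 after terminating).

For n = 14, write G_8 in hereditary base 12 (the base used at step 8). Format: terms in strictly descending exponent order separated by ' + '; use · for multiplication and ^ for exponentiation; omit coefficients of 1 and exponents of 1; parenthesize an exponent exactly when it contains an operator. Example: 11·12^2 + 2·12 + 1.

2·12 + 1

step 0: 14 = 3·4 + 2; sub 5 for 4: 3·5 + 2; = 17; G_1 = 17−1 = 16
step 1: 16 = 3·5 + 1; sub 6 for 5: 3·6 + 1; = 19; G_2 = 19−1 = 18
step 2: 18 = 3·6; sub 7 for 6: 3·7; = 21; G_3 = 21−1 = 20
step 3: 20 = 2·7 + 6; sub 8 for 7: 2·8 + 6; = 22; G_4 = 22−1 = 21
step 4: 21 = 2·8 + 5; sub 9 for 8: 2·9 + 5; = 23; G_5 = 23−1 = 22
step 5: 22 = 2·9 + 4; sub 10 for 9: 2·10 + 4; = 24; G_6 = 24−1 = 23
step 6: 23 = 2·10 + 3; sub 11 for 10: 2·11 + 3; = 25; G_7 = 25−1 = 24
step 7: 24 = 2·11 + 2; sub 12 for 11: 2·12 + 2; = 26; G_8 = 26−1 = 25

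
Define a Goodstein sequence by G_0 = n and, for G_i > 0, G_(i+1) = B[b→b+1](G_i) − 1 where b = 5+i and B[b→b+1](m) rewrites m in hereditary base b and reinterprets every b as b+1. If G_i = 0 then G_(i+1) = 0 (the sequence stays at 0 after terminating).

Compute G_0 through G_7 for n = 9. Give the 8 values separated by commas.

step 0: 9 = 5 + 4; sub 6 for 5: 6 + 4; = 10; G_1 = 10−1 = 9
step 1: 9 = 6 + 3; sub 7 for 6: 7 + 3; = 10; G_2 = 10−1 = 9
step 2: 9 = 7 + 2; sub 8 for 7: 8 + 2; = 10; G_3 = 10−1 = 9
step 3: 9 = 8 + 1; sub 9 for 8: 9 + 1; = 10; G_4 = 10−1 = 9
step 4: 9 = 9; sub 10 for 9: 10; = 10; G_5 = 10−1 = 9
step 5: 9 = 9; sub 11 for 10: 9; = 9; G_6 = 9−1 = 8
step 6: 8 = 8; sub 12 for 11: 8; = 8; G_7 = 8−1 = 7

9, 9, 9, 9, 9, 9, 8, 7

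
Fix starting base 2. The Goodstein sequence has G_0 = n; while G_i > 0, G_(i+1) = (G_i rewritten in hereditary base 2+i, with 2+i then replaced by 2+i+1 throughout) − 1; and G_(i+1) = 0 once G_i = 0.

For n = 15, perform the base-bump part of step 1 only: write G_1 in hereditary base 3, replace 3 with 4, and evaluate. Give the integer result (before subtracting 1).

1284

[0] 15 ≡ 2^(2 + 1) + 2^2 + 2 + 1 (base 2). Lift 3: 112. −1: 111.
[1] 111 ≡ 3^(3 + 1) + 3^3 + 3 (base 3). Lift 4: 1284. −1: 1283.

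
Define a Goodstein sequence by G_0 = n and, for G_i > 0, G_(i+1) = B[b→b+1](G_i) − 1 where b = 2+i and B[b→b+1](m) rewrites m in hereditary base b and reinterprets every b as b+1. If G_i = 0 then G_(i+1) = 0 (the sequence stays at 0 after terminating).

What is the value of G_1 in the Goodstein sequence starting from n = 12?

107

i=0: 12 = 2^(2 + 1) + 2^2 (b=2); 2→3: 3^(3 + 1) + 3^3 = 108; 108−1 = 107
i=1: 107 = 3^(3 + 1) + 2·3^2 + 2·3 + 2 (b=3); 3→4: 4^(4 + 1) + 2·4^2 + 2·4 + 2 = 1066; 1066−1 = 1065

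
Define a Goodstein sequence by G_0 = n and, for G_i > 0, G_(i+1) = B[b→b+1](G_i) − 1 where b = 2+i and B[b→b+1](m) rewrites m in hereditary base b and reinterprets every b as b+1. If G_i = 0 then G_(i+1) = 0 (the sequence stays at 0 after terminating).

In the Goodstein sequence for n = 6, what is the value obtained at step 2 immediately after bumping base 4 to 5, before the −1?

3126

i=0: 6 = 2^2 + 2 (b=2); 2→3: 3^3 + 3 = 30; 30−1 = 29
i=1: 29 = 3^3 + 2 (b=3); 3→4: 4^4 + 2 = 258; 258−1 = 257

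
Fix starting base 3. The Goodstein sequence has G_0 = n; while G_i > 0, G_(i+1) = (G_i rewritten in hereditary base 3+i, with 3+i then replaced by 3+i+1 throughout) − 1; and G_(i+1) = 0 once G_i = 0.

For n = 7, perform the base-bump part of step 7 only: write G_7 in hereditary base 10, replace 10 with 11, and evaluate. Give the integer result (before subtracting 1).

step 0: 7 = 2·3 + 1; sub 4 for 3: 2·4 + 1; = 9; G_1 = 9−1 = 8
step 1: 8 = 2·4; sub 5 for 4: 2·5; = 10; G_2 = 10−1 = 9
step 2: 9 = 5 + 4; sub 6 for 5: 6 + 4; = 10; G_3 = 10−1 = 9
step 3: 9 = 6 + 3; sub 7 for 6: 7 + 3; = 10; G_4 = 10−1 = 9
step 4: 9 = 7 + 2; sub 8 for 7: 8 + 2; = 10; G_5 = 10−1 = 9
step 5: 9 = 8 + 1; sub 9 for 8: 9 + 1; = 10; G_6 = 10−1 = 9
step 6: 9 = 9; sub 10 for 9: 10; = 10; G_7 = 10−1 = 9
step 7: 9 = 9; sub 11 for 10: 9; = 9; G_8 = 9−1 = 8

9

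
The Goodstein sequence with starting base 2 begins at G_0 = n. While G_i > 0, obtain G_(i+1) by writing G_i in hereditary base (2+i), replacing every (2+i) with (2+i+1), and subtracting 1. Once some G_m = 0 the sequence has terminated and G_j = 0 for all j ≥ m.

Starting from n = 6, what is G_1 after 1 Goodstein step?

29

G_0=6  [base 2] 2^2 + 2  →[2↦3]→  3^3 + 3 = 30  −1 ⇒ G_1=29
G_1=29  [base 3] 3^3 + 2  →[3↦4]→  4^4 + 2 = 258  −1 ⇒ G_2=257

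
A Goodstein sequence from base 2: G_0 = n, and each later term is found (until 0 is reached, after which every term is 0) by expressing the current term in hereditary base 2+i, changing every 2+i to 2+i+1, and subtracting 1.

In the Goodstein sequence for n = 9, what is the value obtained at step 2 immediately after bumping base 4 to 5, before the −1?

9 —HB2→ 2^(2 + 1) + 1 —bump→ 3^(3 + 1) + 1 = 82 —(−1)→ 81
81 —HB3→ 3^(3 + 1) —bump→ 4^(4 + 1) = 1024 —(−1)→ 1023
1023 —HB4→ 3·4^4 + 3·4^3 + 3·4^2 + 3·4 + 3 —bump→ 3·5^5 + 3·5^3 + 3·5^2 + 3·5 + 3 = 9843 —(−1)→ 9842

9843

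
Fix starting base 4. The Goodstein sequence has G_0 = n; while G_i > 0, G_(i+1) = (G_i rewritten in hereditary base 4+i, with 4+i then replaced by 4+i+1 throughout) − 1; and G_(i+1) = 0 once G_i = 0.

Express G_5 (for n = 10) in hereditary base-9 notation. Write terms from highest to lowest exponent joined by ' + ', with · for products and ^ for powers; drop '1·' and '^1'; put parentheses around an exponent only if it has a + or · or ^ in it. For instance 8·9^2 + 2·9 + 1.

G_0=10  [base 4] 2·4 + 2  →[4↦5]→  2·5 + 2 = 12  −1 ⇒ G_1=11
G_1=11  [base 5] 2·5 + 1  →[5↦6]→  2·6 + 1 = 13  −1 ⇒ G_2=12
G_2=12  [base 6] 2·6  →[6↦7]→  2·7 = 14  −1 ⇒ G_3=13
G_3=13  [base 7] 7 + 6  →[7↦8]→  8 + 6 = 14  −1 ⇒ G_4=13
G_4=13  [base 8] 8 + 5  →[8↦9]→  9 + 5 = 14  −1 ⇒ G_5=13
G_5=13  [base 9] 9 + 4  →[9↦10]→  10 + 4 = 14  −1 ⇒ G_6=13

9 + 4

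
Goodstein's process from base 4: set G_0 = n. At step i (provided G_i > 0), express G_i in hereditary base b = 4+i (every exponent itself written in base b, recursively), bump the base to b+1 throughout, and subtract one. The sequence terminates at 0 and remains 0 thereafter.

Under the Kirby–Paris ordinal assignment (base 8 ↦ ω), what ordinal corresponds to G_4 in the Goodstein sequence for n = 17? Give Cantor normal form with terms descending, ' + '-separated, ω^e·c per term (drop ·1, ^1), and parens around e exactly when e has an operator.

i=0: 17 = 4^2 + 1 (b=4); 4→5: 5^2 + 1 = 26; 26−1 = 25
i=1: 25 = 5^2 (b=5); 5→6: 6^2 = 36; 36−1 = 35
i=2: 35 = 5·6 + 5 (b=6); 6→7: 5·7 + 5 = 40; 40−1 = 39
i=3: 39 = 5·7 + 4 (b=7); 7→8: 5·8 + 4 = 44; 44−1 = 43

ω·5 + 3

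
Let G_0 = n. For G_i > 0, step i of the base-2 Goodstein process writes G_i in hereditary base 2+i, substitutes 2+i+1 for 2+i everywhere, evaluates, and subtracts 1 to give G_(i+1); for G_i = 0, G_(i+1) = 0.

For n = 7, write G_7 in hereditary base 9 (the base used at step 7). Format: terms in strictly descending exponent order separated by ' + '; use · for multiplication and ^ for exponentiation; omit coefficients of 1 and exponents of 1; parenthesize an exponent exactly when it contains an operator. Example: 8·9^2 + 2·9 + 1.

7·9^7 + 7·9^6 + 7·9^5 + 7·9^4 + 7·9^3 + 7·9^2 + 7·9 + 6

(0) 7|_2 = 2^2 + 2 + 1 ↦ 3^3 + 3 + 1|_3 = 31 ⇒ 30
(1) 30|_3 = 3^3 + 3 ↦ 4^4 + 4|_4 = 260 ⇒ 259
(2) 259|_4 = 4^4 + 3 ↦ 5^5 + 3|_5 = 3128 ⇒ 3127
(3) 3127|_5 = 5^5 + 2 ↦ 6^6 + 2|_6 = 46658 ⇒ 46657
(4) 46657|_6 = 6^6 + 1 ↦ 7^7 + 1|_7 = 823544 ⇒ 823543
(5) 823543|_7 = 7^7 ↦ 8^8|_8 = 16777216 ⇒ 16777215
(6) 16777215|_8 = 7·8^7 + 7·8^6 + 7·8^5 + 7·8^4 + 7·8^3 + 7·8^2 + 7·8 + 7 ↦ 7·9^7 + 7·9^6 + 7·9^5 + 7·9^4 + 7·9^3 + 7·9^2 + 7·9 + 7|_9 = 37665880 ⇒ 37665879
(7) 37665879|_9 = 7·9^7 + 7·9^6 + 7·9^5 + 7·9^4 + 7·9^3 + 7·9^2 + 7·9 + 6 ↦ 7·10^7 + 7·10^6 + 7·10^5 + 7·10^4 + 7·10^3 + 7·10^2 + 7·10 + 6|_10 = 77777776 ⇒ 77777775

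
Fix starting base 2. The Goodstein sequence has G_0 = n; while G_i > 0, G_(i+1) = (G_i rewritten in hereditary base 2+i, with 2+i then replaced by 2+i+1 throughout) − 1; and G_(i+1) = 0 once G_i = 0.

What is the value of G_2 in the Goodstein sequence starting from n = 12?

1065

12 —HB2→ 2^(2 + 1) + 2^2 —bump→ 3^(3 + 1) + 3^3 = 108 —(−1)→ 107
107 —HB3→ 3^(3 + 1) + 2·3^2 + 2·3 + 2 —bump→ 4^(4 + 1) + 2·4^2 + 2·4 + 2 = 1066 —(−1)→ 1065
1065 —HB4→ 4^(4 + 1) + 2·4^2 + 2·4 + 1 —bump→ 5^(5 + 1) + 2·5^2 + 2·5 + 1 = 15686 —(−1)→ 15685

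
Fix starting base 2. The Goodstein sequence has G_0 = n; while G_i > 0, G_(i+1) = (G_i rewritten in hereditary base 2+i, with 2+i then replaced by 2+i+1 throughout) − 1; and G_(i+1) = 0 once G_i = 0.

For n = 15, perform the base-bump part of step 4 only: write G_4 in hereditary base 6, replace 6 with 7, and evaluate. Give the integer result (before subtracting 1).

base 2: 15 = 2^(2 + 1) + 2^2 + 2 + 1; at 3: 3^(3 + 1) + 3^3 + 3 + 1 = 112; next = 111
base 3: 111 = 3^(3 + 1) + 3^3 + 3; at 4: 4^(4 + 1) + 4^4 + 4 = 1284; next = 1283
base 4: 1283 = 4^(4 + 1) + 4^4 + 3; at 5: 5^(5 + 1) + 5^5 + 3 = 18753; next = 18752
base 5: 18752 = 5^(5 + 1) + 5^5 + 2; at 6: 6^(6 + 1) + 6^6 + 2 = 326594; next = 326593
base 6: 326593 = 6^(6 + 1) + 6^6 + 1; at 7: 7^(7 + 1) + 7^7 + 1 = 6588345; next = 6588344

6588345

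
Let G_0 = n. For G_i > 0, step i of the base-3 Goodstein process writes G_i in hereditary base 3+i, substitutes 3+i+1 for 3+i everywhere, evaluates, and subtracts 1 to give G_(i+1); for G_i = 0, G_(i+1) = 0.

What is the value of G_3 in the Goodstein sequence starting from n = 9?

19

(0) 9|_3 = 3^2 ↦ 4^2|_4 = 16 ⇒ 15
(1) 15|_4 = 3·4 + 3 ↦ 3·5 + 3|_5 = 18 ⇒ 17
(2) 17|_5 = 3·5 + 2 ↦ 3·6 + 2|_6 = 20 ⇒ 19
(3) 19|_6 = 3·6 + 1 ↦ 3·7 + 1|_7 = 22 ⇒ 21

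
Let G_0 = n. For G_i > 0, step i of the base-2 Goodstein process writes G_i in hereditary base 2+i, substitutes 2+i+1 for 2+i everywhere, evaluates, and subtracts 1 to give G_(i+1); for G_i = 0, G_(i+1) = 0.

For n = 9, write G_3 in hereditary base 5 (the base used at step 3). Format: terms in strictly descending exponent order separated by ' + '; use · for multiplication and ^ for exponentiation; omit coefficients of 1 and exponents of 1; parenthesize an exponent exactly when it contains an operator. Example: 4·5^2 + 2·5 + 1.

3·5^5 + 3·5^3 + 3·5^2 + 3·5 + 2

step 0: 9 = 2^(2 + 1) + 1; sub 3 for 2: 3^(3 + 1) + 1; = 82; G_1 = 82−1 = 81
step 1: 81 = 3^(3 + 1); sub 4 for 3: 4^(4 + 1); = 1024; G_2 = 1024−1 = 1023
step 2: 1023 = 3·4^4 + 3·4^3 + 3·4^2 + 3·4 + 3; sub 5 for 4: 3·5^5 + 3·5^3 + 3·5^2 + 3·5 + 3; = 9843; G_3 = 9843−1 = 9842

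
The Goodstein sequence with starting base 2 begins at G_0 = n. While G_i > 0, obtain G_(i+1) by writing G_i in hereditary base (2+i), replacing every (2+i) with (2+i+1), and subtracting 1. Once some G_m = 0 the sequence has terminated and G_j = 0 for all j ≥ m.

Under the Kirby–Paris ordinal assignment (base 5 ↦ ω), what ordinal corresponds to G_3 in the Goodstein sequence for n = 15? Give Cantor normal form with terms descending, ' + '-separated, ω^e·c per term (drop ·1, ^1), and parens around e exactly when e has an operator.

ω^(ω + 1) + ω^ω + 2

G_0=15  [base 2] 2^(2 + 1) + 2^2 + 2 + 1  →[2↦3]→  3^(3 + 1) + 3^3 + 3 + 1 = 112  −1 ⇒ G_1=111
G_1=111  [base 3] 3^(3 + 1) + 3^3 + 3  →[3↦4]→  4^(4 + 1) + 4^4 + 4 = 1284  −1 ⇒ G_2=1283
G_2=1283  [base 4] 4^(4 + 1) + 4^4 + 3  →[4↦5]→  5^(5 + 1) + 5^5 + 3 = 18753  −1 ⇒ G_3=18752
G_3=18752  [base 5] 5^(5 + 1) + 5^5 + 2  →[5↦6]→  6^(6 + 1) + 6^6 + 2 = 326594  −1 ⇒ G_4=326593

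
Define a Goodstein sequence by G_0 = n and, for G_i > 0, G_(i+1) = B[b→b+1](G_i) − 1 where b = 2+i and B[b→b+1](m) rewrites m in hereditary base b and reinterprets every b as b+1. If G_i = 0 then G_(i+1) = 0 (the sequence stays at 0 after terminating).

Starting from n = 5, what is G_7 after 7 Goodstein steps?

[0] 5 ≡ 2^2 + 1 (base 2). Lift 3: 28. −1: 27.
[1] 27 ≡ 3^3 (base 3). Lift 4: 256. −1: 255.
[2] 255 ≡ 3·4^3 + 3·4^2 + 3·4 + 3 (base 4). Lift 5: 468. −1: 467.
[3] 467 ≡ 3·5^3 + 3·5^2 + 3·5 + 2 (base 5). Lift 6: 776. −1: 775.
[4] 775 ≡ 3·6^3 + 3·6^2 + 3·6 + 1 (base 6). Lift 7: 1198. −1: 1197.
[5] 1197 ≡ 3·7^3 + 3·7^2 + 3·7 (base 7). Lift 8: 1752. −1: 1751.
[6] 1751 ≡ 3·8^3 + 3·8^2 + 2·8 + 7 (base 8). Lift 9: 2455. −1: 2454.
[7] 2454 ≡ 3·9^3 + 3·9^2 + 2·9 + 6 (base 9). Lift 10: 3326. −1: 3325.

2454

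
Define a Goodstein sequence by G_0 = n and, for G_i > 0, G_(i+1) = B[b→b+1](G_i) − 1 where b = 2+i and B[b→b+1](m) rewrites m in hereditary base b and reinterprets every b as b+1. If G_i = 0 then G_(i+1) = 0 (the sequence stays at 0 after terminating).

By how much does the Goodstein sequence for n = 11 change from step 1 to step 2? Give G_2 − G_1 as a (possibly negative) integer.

G_0=11  [base 2] 2^(2 + 1) + 2 + 1  →[2↦3]→  3^(3 + 1) + 3 + 1 = 85  −1 ⇒ G_1=84
G_1=84  [base 3] 3^(3 + 1) + 3  →[3↦4]→  4^(4 + 1) + 4 = 1028  −1 ⇒ G_2=1027

943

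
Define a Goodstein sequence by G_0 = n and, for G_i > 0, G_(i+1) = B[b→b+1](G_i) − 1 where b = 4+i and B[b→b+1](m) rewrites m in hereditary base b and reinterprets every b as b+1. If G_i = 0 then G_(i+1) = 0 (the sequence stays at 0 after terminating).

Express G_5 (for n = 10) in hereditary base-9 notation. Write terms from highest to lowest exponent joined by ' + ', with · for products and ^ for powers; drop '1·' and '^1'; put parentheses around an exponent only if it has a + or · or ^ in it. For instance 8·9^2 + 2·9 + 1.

9 + 4

(0) 10|_4 = 2·4 + 2 ↦ 2·5 + 2|_5 = 12 ⇒ 11
(1) 11|_5 = 2·5 + 1 ↦ 2·6 + 1|_6 = 13 ⇒ 12
(2) 12|_6 = 2·6 ↦ 2·7|_7 = 14 ⇒ 13
(3) 13|_7 = 7 + 6 ↦ 8 + 6|_8 = 14 ⇒ 13
(4) 13|_8 = 8 + 5 ↦ 9 + 5|_9 = 14 ⇒ 13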